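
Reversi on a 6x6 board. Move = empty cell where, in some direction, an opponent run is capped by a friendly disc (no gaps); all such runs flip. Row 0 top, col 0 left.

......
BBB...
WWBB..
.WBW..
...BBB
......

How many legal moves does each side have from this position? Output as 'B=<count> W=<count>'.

Answer: B=4 W=9

Derivation:
-- B to move --
(2,4): no bracket -> illegal
(3,0): flips 3 -> legal
(3,4): flips 1 -> legal
(4,0): flips 1 -> legal
(4,1): flips 2 -> legal
(4,2): no bracket -> illegal
B mobility = 4
-- W to move --
(0,0): flips 3 -> legal
(0,1): flips 1 -> legal
(0,2): flips 1 -> legal
(0,3): flips 1 -> legal
(1,3): flips 2 -> legal
(1,4): no bracket -> illegal
(2,4): flips 2 -> legal
(3,4): no bracket -> illegal
(3,5): no bracket -> illegal
(4,1): no bracket -> illegal
(4,2): no bracket -> illegal
(5,2): no bracket -> illegal
(5,3): flips 1 -> legal
(5,4): flips 2 -> legal
(5,5): flips 1 -> legal
W mobility = 9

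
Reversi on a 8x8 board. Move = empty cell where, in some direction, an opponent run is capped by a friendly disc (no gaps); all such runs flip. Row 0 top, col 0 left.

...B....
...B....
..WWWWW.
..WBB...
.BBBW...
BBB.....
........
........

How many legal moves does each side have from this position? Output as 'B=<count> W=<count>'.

Answer: B=11 W=10

Derivation:
-- B to move --
(1,1): flips 1 -> legal
(1,2): flips 3 -> legal
(1,4): flips 3 -> legal
(1,5): flips 1 -> legal
(1,6): flips 1 -> legal
(1,7): no bracket -> illegal
(2,1): flips 1 -> legal
(2,7): no bracket -> illegal
(3,1): flips 2 -> legal
(3,5): flips 1 -> legal
(3,6): no bracket -> illegal
(3,7): no bracket -> illegal
(4,5): flips 1 -> legal
(5,3): no bracket -> illegal
(5,4): flips 1 -> legal
(5,5): flips 1 -> legal
B mobility = 11
-- W to move --
(0,2): flips 1 -> legal
(0,4): flips 1 -> legal
(1,2): no bracket -> illegal
(1,4): no bracket -> illegal
(3,0): no bracket -> illegal
(3,1): no bracket -> illegal
(3,5): flips 2 -> legal
(4,0): flips 3 -> legal
(4,5): flips 1 -> legal
(5,3): flips 2 -> legal
(5,4): flips 1 -> legal
(6,0): flips 3 -> legal
(6,1): flips 3 -> legal
(6,2): flips 2 -> legal
(6,3): no bracket -> illegal
W mobility = 10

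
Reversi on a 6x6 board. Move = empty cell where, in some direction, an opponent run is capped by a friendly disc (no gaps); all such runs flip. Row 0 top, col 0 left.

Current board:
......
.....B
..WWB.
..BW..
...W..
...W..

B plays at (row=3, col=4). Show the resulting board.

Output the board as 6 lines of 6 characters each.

Place B at (3,4); scan 8 dirs for brackets.
Dir NW: opp run (2,3), next='.' -> no flip
Dir N: first cell 'B' (not opp) -> no flip
Dir NE: first cell '.' (not opp) -> no flip
Dir W: opp run (3,3) capped by B -> flip
Dir E: first cell '.' (not opp) -> no flip
Dir SW: opp run (4,3), next='.' -> no flip
Dir S: first cell '.' (not opp) -> no flip
Dir SE: first cell '.' (not opp) -> no flip
All flips: (3,3)

Answer: ......
.....B
..WWB.
..BBB.
...W..
...W..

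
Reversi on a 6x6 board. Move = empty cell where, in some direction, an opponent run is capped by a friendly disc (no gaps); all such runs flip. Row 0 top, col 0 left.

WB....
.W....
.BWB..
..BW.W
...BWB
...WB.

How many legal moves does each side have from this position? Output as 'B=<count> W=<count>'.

Answer: B=4 W=7

Derivation:
-- B to move --
(0,2): no bracket -> illegal
(1,0): no bracket -> illegal
(1,2): flips 1 -> legal
(1,3): no bracket -> illegal
(2,0): no bracket -> illegal
(2,4): no bracket -> illegal
(2,5): flips 1 -> legal
(3,1): no bracket -> illegal
(3,4): flips 2 -> legal
(4,2): no bracket -> illegal
(5,2): flips 1 -> legal
(5,5): no bracket -> illegal
B mobility = 4
-- W to move --
(0,2): flips 1 -> legal
(1,0): no bracket -> illegal
(1,2): no bracket -> illegal
(1,3): flips 1 -> legal
(1,4): no bracket -> illegal
(2,0): flips 1 -> legal
(2,4): flips 1 -> legal
(3,0): no bracket -> illegal
(3,1): flips 2 -> legal
(3,4): no bracket -> illegal
(4,1): no bracket -> illegal
(4,2): flips 2 -> legal
(5,2): no bracket -> illegal
(5,5): flips 2 -> legal
W mobility = 7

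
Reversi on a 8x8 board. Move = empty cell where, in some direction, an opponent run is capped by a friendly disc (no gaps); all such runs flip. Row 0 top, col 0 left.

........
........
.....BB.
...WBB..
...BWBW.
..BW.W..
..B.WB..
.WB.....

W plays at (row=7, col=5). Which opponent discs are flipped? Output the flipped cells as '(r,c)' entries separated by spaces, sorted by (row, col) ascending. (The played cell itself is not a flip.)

Dir NW: first cell 'W' (not opp) -> no flip
Dir N: opp run (6,5) capped by W -> flip
Dir NE: first cell '.' (not opp) -> no flip
Dir W: first cell '.' (not opp) -> no flip
Dir E: first cell '.' (not opp) -> no flip
Dir SW: edge -> no flip
Dir S: edge -> no flip
Dir SE: edge -> no flip

Answer: (6,5)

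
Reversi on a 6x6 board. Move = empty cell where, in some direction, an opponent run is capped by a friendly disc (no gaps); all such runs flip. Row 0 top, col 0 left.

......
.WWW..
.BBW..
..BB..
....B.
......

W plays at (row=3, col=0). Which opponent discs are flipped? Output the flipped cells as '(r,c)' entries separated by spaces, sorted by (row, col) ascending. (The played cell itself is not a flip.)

Dir NW: edge -> no flip
Dir N: first cell '.' (not opp) -> no flip
Dir NE: opp run (2,1) capped by W -> flip
Dir W: edge -> no flip
Dir E: first cell '.' (not opp) -> no flip
Dir SW: edge -> no flip
Dir S: first cell '.' (not opp) -> no flip
Dir SE: first cell '.' (not opp) -> no flip

Answer: (2,1)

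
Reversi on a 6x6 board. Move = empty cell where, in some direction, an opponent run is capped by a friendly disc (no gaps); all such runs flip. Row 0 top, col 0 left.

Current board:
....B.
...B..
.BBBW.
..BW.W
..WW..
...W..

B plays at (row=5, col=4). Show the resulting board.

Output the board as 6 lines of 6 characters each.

Place B at (5,4); scan 8 dirs for brackets.
Dir NW: opp run (4,3) capped by B -> flip
Dir N: first cell '.' (not opp) -> no flip
Dir NE: first cell '.' (not opp) -> no flip
Dir W: opp run (5,3), next='.' -> no flip
Dir E: first cell '.' (not opp) -> no flip
Dir SW: edge -> no flip
Dir S: edge -> no flip
Dir SE: edge -> no flip
All flips: (4,3)

Answer: ....B.
...B..
.BBBW.
..BW.W
..WB..
...WB.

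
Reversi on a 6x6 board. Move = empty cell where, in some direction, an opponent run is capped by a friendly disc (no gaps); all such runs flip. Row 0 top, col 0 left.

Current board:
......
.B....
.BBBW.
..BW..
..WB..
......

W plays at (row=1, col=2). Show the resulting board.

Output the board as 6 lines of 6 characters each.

Answer: ......
.BW...
.BWBW.
..WW..
..WB..
......

Derivation:
Place W at (1,2); scan 8 dirs for brackets.
Dir NW: first cell '.' (not opp) -> no flip
Dir N: first cell '.' (not opp) -> no flip
Dir NE: first cell '.' (not opp) -> no flip
Dir W: opp run (1,1), next='.' -> no flip
Dir E: first cell '.' (not opp) -> no flip
Dir SW: opp run (2,1), next='.' -> no flip
Dir S: opp run (2,2) (3,2) capped by W -> flip
Dir SE: opp run (2,3), next='.' -> no flip
All flips: (2,2) (3,2)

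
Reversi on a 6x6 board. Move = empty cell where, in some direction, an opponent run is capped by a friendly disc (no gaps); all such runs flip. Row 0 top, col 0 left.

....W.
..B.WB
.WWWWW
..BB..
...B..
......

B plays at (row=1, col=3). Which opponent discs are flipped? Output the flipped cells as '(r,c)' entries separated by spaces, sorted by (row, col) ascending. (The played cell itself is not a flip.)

Dir NW: first cell '.' (not opp) -> no flip
Dir N: first cell '.' (not opp) -> no flip
Dir NE: opp run (0,4), next=edge -> no flip
Dir W: first cell 'B' (not opp) -> no flip
Dir E: opp run (1,4) capped by B -> flip
Dir SW: opp run (2,2), next='.' -> no flip
Dir S: opp run (2,3) capped by B -> flip
Dir SE: opp run (2,4), next='.' -> no flip

Answer: (1,4) (2,3)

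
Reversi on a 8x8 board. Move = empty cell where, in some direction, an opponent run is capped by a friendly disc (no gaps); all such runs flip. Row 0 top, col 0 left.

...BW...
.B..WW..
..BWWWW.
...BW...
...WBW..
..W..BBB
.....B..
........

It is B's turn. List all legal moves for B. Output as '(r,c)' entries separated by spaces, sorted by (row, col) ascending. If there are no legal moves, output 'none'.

Answer: (0,5) (0,6) (1,2) (1,3) (2,7) (3,5) (3,6) (4,2) (4,6) (5,3)

Derivation:
(0,5): flips 1 -> legal
(0,6): flips 2 -> legal
(1,2): flips 3 -> legal
(1,3): flips 1 -> legal
(1,6): no bracket -> illegal
(1,7): no bracket -> illegal
(2,7): flips 4 -> legal
(3,2): no bracket -> illegal
(3,5): flips 2 -> legal
(3,6): flips 2 -> legal
(3,7): no bracket -> illegal
(4,1): no bracket -> illegal
(4,2): flips 1 -> legal
(4,6): flips 1 -> legal
(5,1): no bracket -> illegal
(5,3): flips 1 -> legal
(5,4): no bracket -> illegal
(6,1): no bracket -> illegal
(6,2): no bracket -> illegal
(6,3): no bracket -> illegal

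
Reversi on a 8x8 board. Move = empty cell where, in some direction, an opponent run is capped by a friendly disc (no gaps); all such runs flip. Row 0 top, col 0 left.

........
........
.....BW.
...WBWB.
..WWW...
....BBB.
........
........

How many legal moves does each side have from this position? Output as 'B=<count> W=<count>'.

-- B to move --
(1,5): no bracket -> illegal
(1,6): flips 1 -> legal
(1,7): no bracket -> illegal
(2,2): flips 2 -> legal
(2,3): no bracket -> illegal
(2,4): no bracket -> illegal
(2,7): flips 1 -> legal
(3,1): no bracket -> illegal
(3,2): flips 2 -> legal
(3,7): no bracket -> illegal
(4,1): no bracket -> illegal
(4,5): flips 1 -> legal
(4,6): no bracket -> illegal
(5,1): no bracket -> illegal
(5,2): flips 1 -> legal
(5,3): no bracket -> illegal
B mobility = 6
-- W to move --
(1,4): no bracket -> illegal
(1,5): flips 1 -> legal
(1,6): flips 2 -> legal
(2,3): no bracket -> illegal
(2,4): flips 2 -> legal
(2,7): no bracket -> illegal
(3,7): flips 1 -> legal
(4,5): no bracket -> illegal
(4,6): flips 1 -> legal
(4,7): no bracket -> illegal
(5,3): no bracket -> illegal
(5,7): no bracket -> illegal
(6,3): no bracket -> illegal
(6,4): flips 1 -> legal
(6,5): flips 1 -> legal
(6,6): flips 1 -> legal
(6,7): no bracket -> illegal
W mobility = 8

Answer: B=6 W=8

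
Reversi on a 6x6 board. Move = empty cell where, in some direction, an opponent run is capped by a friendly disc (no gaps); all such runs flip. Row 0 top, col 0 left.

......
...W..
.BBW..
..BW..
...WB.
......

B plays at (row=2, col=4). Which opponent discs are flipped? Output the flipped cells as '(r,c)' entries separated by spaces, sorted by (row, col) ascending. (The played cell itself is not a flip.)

Answer: (2,3)

Derivation:
Dir NW: opp run (1,3), next='.' -> no flip
Dir N: first cell '.' (not opp) -> no flip
Dir NE: first cell '.' (not opp) -> no flip
Dir W: opp run (2,3) capped by B -> flip
Dir E: first cell '.' (not opp) -> no flip
Dir SW: opp run (3,3), next='.' -> no flip
Dir S: first cell '.' (not opp) -> no flip
Dir SE: first cell '.' (not opp) -> no flip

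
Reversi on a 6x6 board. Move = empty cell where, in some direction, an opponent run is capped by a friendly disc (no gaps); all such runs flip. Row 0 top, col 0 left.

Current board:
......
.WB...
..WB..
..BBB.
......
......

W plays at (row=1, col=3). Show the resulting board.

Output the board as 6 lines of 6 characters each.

Answer: ......
.WWW..
..WB..
..BBB.
......
......

Derivation:
Place W at (1,3); scan 8 dirs for brackets.
Dir NW: first cell '.' (not opp) -> no flip
Dir N: first cell '.' (not opp) -> no flip
Dir NE: first cell '.' (not opp) -> no flip
Dir W: opp run (1,2) capped by W -> flip
Dir E: first cell '.' (not opp) -> no flip
Dir SW: first cell 'W' (not opp) -> no flip
Dir S: opp run (2,3) (3,3), next='.' -> no flip
Dir SE: first cell '.' (not opp) -> no flip
All flips: (1,2)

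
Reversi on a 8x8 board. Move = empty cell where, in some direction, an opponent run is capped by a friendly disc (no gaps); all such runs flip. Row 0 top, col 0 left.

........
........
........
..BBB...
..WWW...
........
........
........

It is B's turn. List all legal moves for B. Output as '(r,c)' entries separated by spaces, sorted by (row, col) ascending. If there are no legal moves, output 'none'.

Answer: (5,1) (5,2) (5,3) (5,4) (5,5)

Derivation:
(3,1): no bracket -> illegal
(3,5): no bracket -> illegal
(4,1): no bracket -> illegal
(4,5): no bracket -> illegal
(5,1): flips 1 -> legal
(5,2): flips 2 -> legal
(5,3): flips 1 -> legal
(5,4): flips 2 -> legal
(5,5): flips 1 -> legal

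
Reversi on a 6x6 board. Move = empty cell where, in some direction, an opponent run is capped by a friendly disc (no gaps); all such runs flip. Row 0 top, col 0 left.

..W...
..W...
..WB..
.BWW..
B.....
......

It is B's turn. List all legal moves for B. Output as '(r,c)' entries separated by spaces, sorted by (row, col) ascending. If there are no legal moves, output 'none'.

Answer: (0,1) (1,3) (2,1) (3,4) (4,1) (4,3)

Derivation:
(0,1): flips 1 -> legal
(0,3): no bracket -> illegal
(1,1): no bracket -> illegal
(1,3): flips 1 -> legal
(2,1): flips 1 -> legal
(2,4): no bracket -> illegal
(3,4): flips 2 -> legal
(4,1): flips 1 -> legal
(4,2): no bracket -> illegal
(4,3): flips 1 -> legal
(4,4): no bracket -> illegal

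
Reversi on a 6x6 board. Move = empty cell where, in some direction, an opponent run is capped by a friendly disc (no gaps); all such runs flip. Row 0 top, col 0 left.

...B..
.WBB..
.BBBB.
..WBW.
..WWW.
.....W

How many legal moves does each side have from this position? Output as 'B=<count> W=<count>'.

Answer: B=11 W=6

Derivation:
-- B to move --
(0,0): flips 1 -> legal
(0,1): flips 1 -> legal
(0,2): no bracket -> illegal
(1,0): flips 1 -> legal
(2,0): no bracket -> illegal
(2,5): no bracket -> illegal
(3,1): flips 1 -> legal
(3,5): flips 1 -> legal
(4,1): flips 1 -> legal
(4,5): flips 1 -> legal
(5,1): flips 1 -> legal
(5,2): flips 2 -> legal
(5,3): flips 1 -> legal
(5,4): flips 4 -> legal
B mobility = 11
-- W to move --
(0,1): flips 2 -> legal
(0,2): flips 2 -> legal
(0,4): no bracket -> illegal
(1,0): flips 1 -> legal
(1,4): flips 4 -> legal
(1,5): flips 2 -> legal
(2,0): no bracket -> illegal
(2,5): no bracket -> illegal
(3,0): no bracket -> illegal
(3,1): flips 1 -> legal
(3,5): no bracket -> illegal
W mobility = 6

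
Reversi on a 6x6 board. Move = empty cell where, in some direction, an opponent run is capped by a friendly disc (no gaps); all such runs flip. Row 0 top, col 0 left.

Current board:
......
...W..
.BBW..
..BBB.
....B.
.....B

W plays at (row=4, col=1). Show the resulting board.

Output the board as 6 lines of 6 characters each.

Answer: ......
...W..
.BBW..
..WBB.
.W..B.
.....B

Derivation:
Place W at (4,1); scan 8 dirs for brackets.
Dir NW: first cell '.' (not opp) -> no flip
Dir N: first cell '.' (not opp) -> no flip
Dir NE: opp run (3,2) capped by W -> flip
Dir W: first cell '.' (not opp) -> no flip
Dir E: first cell '.' (not opp) -> no flip
Dir SW: first cell '.' (not opp) -> no flip
Dir S: first cell '.' (not opp) -> no flip
Dir SE: first cell '.' (not opp) -> no flip
All flips: (3,2)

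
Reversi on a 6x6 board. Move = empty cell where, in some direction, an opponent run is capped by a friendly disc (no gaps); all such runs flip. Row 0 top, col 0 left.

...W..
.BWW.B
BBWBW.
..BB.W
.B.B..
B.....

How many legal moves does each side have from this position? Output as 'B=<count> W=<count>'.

-- B to move --
(0,1): flips 1 -> legal
(0,2): flips 2 -> legal
(0,4): no bracket -> illegal
(1,4): flips 2 -> legal
(2,5): flips 1 -> legal
(3,1): no bracket -> illegal
(3,4): no bracket -> illegal
(4,4): no bracket -> illegal
(4,5): no bracket -> illegal
B mobility = 4
-- W to move --
(0,0): flips 1 -> legal
(0,1): no bracket -> illegal
(0,2): no bracket -> illegal
(0,4): no bracket -> illegal
(0,5): no bracket -> illegal
(1,0): flips 1 -> legal
(1,4): no bracket -> illegal
(2,5): no bracket -> illegal
(3,0): flips 1 -> legal
(3,1): no bracket -> illegal
(3,4): flips 1 -> legal
(4,0): no bracket -> illegal
(4,2): flips 2 -> legal
(4,4): flips 1 -> legal
(5,1): no bracket -> illegal
(5,2): no bracket -> illegal
(5,3): flips 3 -> legal
(5,4): no bracket -> illegal
W mobility = 7

Answer: B=4 W=7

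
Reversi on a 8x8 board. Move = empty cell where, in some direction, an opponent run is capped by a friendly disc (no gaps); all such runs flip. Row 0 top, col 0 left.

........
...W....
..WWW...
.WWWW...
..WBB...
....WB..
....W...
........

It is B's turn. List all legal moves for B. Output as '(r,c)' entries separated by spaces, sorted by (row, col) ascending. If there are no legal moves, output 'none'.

(0,2): no bracket -> illegal
(0,3): flips 3 -> legal
(0,4): no bracket -> illegal
(1,1): flips 2 -> legal
(1,2): no bracket -> illegal
(1,4): flips 2 -> legal
(1,5): no bracket -> illegal
(2,0): no bracket -> illegal
(2,1): flips 1 -> legal
(2,5): flips 1 -> legal
(3,0): no bracket -> illegal
(3,5): no bracket -> illegal
(4,0): no bracket -> illegal
(4,1): flips 1 -> legal
(4,5): no bracket -> illegal
(5,1): no bracket -> illegal
(5,2): no bracket -> illegal
(5,3): flips 1 -> legal
(6,3): no bracket -> illegal
(6,5): flips 1 -> legal
(7,3): flips 1 -> legal
(7,4): flips 2 -> legal
(7,5): no bracket -> illegal

Answer: (0,3) (1,1) (1,4) (2,1) (2,5) (4,1) (5,3) (6,5) (7,3) (7,4)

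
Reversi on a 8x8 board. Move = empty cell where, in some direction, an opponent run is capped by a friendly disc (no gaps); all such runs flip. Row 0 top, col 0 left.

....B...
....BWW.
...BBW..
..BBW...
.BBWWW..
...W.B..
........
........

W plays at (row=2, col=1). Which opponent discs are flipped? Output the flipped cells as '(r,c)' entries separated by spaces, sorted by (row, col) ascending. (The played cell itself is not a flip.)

Dir NW: first cell '.' (not opp) -> no flip
Dir N: first cell '.' (not opp) -> no flip
Dir NE: first cell '.' (not opp) -> no flip
Dir W: first cell '.' (not opp) -> no flip
Dir E: first cell '.' (not opp) -> no flip
Dir SW: first cell '.' (not opp) -> no flip
Dir S: first cell '.' (not opp) -> no flip
Dir SE: opp run (3,2) capped by W -> flip

Answer: (3,2)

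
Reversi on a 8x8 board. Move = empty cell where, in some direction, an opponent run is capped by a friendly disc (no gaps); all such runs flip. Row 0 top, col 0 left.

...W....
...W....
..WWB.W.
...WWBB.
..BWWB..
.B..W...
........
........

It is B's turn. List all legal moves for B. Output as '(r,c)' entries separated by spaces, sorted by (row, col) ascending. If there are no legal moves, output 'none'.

Answer: (0,2) (1,2) (1,6) (1,7) (2,1) (3,2) (5,3) (6,3) (6,4)

Derivation:
(0,2): flips 1 -> legal
(0,4): no bracket -> illegal
(1,1): no bracket -> illegal
(1,2): flips 2 -> legal
(1,4): no bracket -> illegal
(1,5): no bracket -> illegal
(1,6): flips 1 -> legal
(1,7): flips 1 -> legal
(2,1): flips 2 -> legal
(2,5): no bracket -> illegal
(2,7): no bracket -> illegal
(3,1): no bracket -> illegal
(3,2): flips 2 -> legal
(3,7): no bracket -> illegal
(5,2): no bracket -> illegal
(5,3): flips 1 -> legal
(5,5): no bracket -> illegal
(6,3): flips 1 -> legal
(6,4): flips 3 -> legal
(6,5): no bracket -> illegal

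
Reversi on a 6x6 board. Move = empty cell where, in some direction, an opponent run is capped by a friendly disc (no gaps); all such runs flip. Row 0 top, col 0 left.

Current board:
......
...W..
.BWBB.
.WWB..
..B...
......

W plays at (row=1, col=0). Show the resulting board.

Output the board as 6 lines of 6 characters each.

Place W at (1,0); scan 8 dirs for brackets.
Dir NW: edge -> no flip
Dir N: first cell '.' (not opp) -> no flip
Dir NE: first cell '.' (not opp) -> no flip
Dir W: edge -> no flip
Dir E: first cell '.' (not opp) -> no flip
Dir SW: edge -> no flip
Dir S: first cell '.' (not opp) -> no flip
Dir SE: opp run (2,1) capped by W -> flip
All flips: (2,1)

Answer: ......
W..W..
.WWBB.
.WWB..
..B...
......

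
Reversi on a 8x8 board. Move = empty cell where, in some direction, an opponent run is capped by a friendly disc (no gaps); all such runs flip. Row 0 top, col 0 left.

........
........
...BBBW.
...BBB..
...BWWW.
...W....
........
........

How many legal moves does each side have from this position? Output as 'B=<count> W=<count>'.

-- B to move --
(1,5): no bracket -> illegal
(1,6): no bracket -> illegal
(1,7): flips 1 -> legal
(2,7): flips 1 -> legal
(3,6): no bracket -> illegal
(3,7): no bracket -> illegal
(4,2): no bracket -> illegal
(4,7): flips 3 -> legal
(5,2): no bracket -> illegal
(5,4): flips 1 -> legal
(5,5): flips 2 -> legal
(5,6): flips 1 -> legal
(5,7): flips 1 -> legal
(6,2): flips 2 -> legal
(6,3): flips 1 -> legal
(6,4): no bracket -> illegal
B mobility = 9
-- W to move --
(1,2): flips 2 -> legal
(1,3): flips 5 -> legal
(1,4): flips 2 -> legal
(1,5): flips 2 -> legal
(1,6): no bracket -> illegal
(2,2): flips 4 -> legal
(3,2): no bracket -> illegal
(3,6): no bracket -> illegal
(4,2): flips 1 -> legal
(5,2): no bracket -> illegal
(5,4): no bracket -> illegal
W mobility = 6

Answer: B=9 W=6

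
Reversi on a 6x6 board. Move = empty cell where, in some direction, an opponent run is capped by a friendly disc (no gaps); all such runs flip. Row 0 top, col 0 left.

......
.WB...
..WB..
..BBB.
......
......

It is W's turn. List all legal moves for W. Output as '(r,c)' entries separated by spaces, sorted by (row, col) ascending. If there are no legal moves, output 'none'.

(0,1): no bracket -> illegal
(0,2): flips 1 -> legal
(0,3): no bracket -> illegal
(1,3): flips 1 -> legal
(1,4): no bracket -> illegal
(2,1): no bracket -> illegal
(2,4): flips 1 -> legal
(2,5): no bracket -> illegal
(3,1): no bracket -> illegal
(3,5): no bracket -> illegal
(4,1): no bracket -> illegal
(4,2): flips 1 -> legal
(4,3): no bracket -> illegal
(4,4): flips 1 -> legal
(4,5): no bracket -> illegal

Answer: (0,2) (1,3) (2,4) (4,2) (4,4)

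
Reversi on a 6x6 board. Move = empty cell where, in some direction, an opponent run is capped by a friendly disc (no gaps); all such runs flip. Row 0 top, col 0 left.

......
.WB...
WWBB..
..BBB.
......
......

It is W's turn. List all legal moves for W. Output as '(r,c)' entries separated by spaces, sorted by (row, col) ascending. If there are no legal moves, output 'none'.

(0,1): no bracket -> illegal
(0,2): no bracket -> illegal
(0,3): flips 1 -> legal
(1,3): flips 1 -> legal
(1,4): no bracket -> illegal
(2,4): flips 2 -> legal
(2,5): no bracket -> illegal
(3,1): no bracket -> illegal
(3,5): no bracket -> illegal
(4,1): no bracket -> illegal
(4,2): no bracket -> illegal
(4,3): flips 1 -> legal
(4,4): flips 2 -> legal
(4,5): no bracket -> illegal

Answer: (0,3) (1,3) (2,4) (4,3) (4,4)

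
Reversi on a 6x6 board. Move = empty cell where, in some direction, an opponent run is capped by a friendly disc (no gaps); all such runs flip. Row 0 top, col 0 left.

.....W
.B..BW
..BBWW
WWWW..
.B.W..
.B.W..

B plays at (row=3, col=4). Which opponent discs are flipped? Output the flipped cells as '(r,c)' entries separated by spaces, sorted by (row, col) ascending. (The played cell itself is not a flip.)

Answer: (2,4)

Derivation:
Dir NW: first cell 'B' (not opp) -> no flip
Dir N: opp run (2,4) capped by B -> flip
Dir NE: opp run (2,5), next=edge -> no flip
Dir W: opp run (3,3) (3,2) (3,1) (3,0), next=edge -> no flip
Dir E: first cell '.' (not opp) -> no flip
Dir SW: opp run (4,3), next='.' -> no flip
Dir S: first cell '.' (not opp) -> no flip
Dir SE: first cell '.' (not opp) -> no flip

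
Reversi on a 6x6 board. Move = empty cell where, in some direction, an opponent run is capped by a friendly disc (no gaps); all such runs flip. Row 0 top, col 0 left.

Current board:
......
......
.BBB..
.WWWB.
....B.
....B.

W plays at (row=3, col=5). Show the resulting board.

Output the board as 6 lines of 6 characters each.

Place W at (3,5); scan 8 dirs for brackets.
Dir NW: first cell '.' (not opp) -> no flip
Dir N: first cell '.' (not opp) -> no flip
Dir NE: edge -> no flip
Dir W: opp run (3,4) capped by W -> flip
Dir E: edge -> no flip
Dir SW: opp run (4,4), next='.' -> no flip
Dir S: first cell '.' (not opp) -> no flip
Dir SE: edge -> no flip
All flips: (3,4)

Answer: ......
......
.BBB..
.WWWWW
....B.
....B.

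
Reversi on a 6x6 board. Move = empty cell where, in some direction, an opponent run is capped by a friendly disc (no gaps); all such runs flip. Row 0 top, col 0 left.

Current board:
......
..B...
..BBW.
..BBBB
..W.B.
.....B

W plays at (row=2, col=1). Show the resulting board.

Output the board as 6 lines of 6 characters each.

Place W at (2,1); scan 8 dirs for brackets.
Dir NW: first cell '.' (not opp) -> no flip
Dir N: first cell '.' (not opp) -> no flip
Dir NE: opp run (1,2), next='.' -> no flip
Dir W: first cell '.' (not opp) -> no flip
Dir E: opp run (2,2) (2,3) capped by W -> flip
Dir SW: first cell '.' (not opp) -> no flip
Dir S: first cell '.' (not opp) -> no flip
Dir SE: opp run (3,2), next='.' -> no flip
All flips: (2,2) (2,3)

Answer: ......
..B...
.WWWW.
..BBBB
..W.B.
.....B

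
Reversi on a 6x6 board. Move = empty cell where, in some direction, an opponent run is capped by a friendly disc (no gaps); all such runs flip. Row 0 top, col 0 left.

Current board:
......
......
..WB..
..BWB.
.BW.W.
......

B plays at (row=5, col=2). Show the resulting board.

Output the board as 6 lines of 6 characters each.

Answer: ......
......
..WB..
..BWB.
.BB.W.
..B...

Derivation:
Place B at (5,2); scan 8 dirs for brackets.
Dir NW: first cell 'B' (not opp) -> no flip
Dir N: opp run (4,2) capped by B -> flip
Dir NE: first cell '.' (not opp) -> no flip
Dir W: first cell '.' (not opp) -> no flip
Dir E: first cell '.' (not opp) -> no flip
Dir SW: edge -> no flip
Dir S: edge -> no flip
Dir SE: edge -> no flip
All flips: (4,2)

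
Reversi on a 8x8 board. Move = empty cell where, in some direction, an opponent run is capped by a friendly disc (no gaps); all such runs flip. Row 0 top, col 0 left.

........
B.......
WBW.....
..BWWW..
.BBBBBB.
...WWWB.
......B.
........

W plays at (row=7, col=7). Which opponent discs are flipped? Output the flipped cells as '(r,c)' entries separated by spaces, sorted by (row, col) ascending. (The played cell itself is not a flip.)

Answer: (6,6)

Derivation:
Dir NW: opp run (6,6) capped by W -> flip
Dir N: first cell '.' (not opp) -> no flip
Dir NE: edge -> no flip
Dir W: first cell '.' (not opp) -> no flip
Dir E: edge -> no flip
Dir SW: edge -> no flip
Dir S: edge -> no flip
Dir SE: edge -> no flip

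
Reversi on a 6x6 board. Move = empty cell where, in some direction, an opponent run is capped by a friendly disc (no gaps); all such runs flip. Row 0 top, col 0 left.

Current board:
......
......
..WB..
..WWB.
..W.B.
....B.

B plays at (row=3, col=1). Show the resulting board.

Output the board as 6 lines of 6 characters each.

Place B at (3,1); scan 8 dirs for brackets.
Dir NW: first cell '.' (not opp) -> no flip
Dir N: first cell '.' (not opp) -> no flip
Dir NE: opp run (2,2), next='.' -> no flip
Dir W: first cell '.' (not opp) -> no flip
Dir E: opp run (3,2) (3,3) capped by B -> flip
Dir SW: first cell '.' (not opp) -> no flip
Dir S: first cell '.' (not opp) -> no flip
Dir SE: opp run (4,2), next='.' -> no flip
All flips: (3,2) (3,3)

Answer: ......
......
..WB..
.BBBB.
..W.B.
....B.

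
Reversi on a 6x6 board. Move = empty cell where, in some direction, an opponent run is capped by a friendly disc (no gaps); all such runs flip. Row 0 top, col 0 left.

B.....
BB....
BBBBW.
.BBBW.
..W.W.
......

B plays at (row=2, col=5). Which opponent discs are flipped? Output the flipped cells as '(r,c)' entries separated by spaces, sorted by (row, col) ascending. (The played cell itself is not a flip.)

Dir NW: first cell '.' (not opp) -> no flip
Dir N: first cell '.' (not opp) -> no flip
Dir NE: edge -> no flip
Dir W: opp run (2,4) capped by B -> flip
Dir E: edge -> no flip
Dir SW: opp run (3,4), next='.' -> no flip
Dir S: first cell '.' (not opp) -> no flip
Dir SE: edge -> no flip

Answer: (2,4)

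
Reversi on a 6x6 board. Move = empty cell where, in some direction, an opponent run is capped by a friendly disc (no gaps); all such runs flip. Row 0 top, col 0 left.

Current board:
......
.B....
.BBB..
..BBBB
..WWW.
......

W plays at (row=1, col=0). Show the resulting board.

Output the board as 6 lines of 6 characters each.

Answer: ......
WB....
.WBB..
..WBBB
..WWW.
......

Derivation:
Place W at (1,0); scan 8 dirs for brackets.
Dir NW: edge -> no flip
Dir N: first cell '.' (not opp) -> no flip
Dir NE: first cell '.' (not opp) -> no flip
Dir W: edge -> no flip
Dir E: opp run (1,1), next='.' -> no flip
Dir SW: edge -> no flip
Dir S: first cell '.' (not opp) -> no flip
Dir SE: opp run (2,1) (3,2) capped by W -> flip
All flips: (2,1) (3,2)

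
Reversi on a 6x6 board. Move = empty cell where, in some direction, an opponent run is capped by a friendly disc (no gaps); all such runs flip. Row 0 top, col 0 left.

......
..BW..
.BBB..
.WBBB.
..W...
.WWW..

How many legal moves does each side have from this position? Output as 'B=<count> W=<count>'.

-- B to move --
(0,2): no bracket -> illegal
(0,3): flips 1 -> legal
(0,4): flips 1 -> legal
(1,4): flips 1 -> legal
(2,0): no bracket -> illegal
(2,4): no bracket -> illegal
(3,0): flips 1 -> legal
(4,0): flips 1 -> legal
(4,1): flips 1 -> legal
(4,3): no bracket -> illegal
(4,4): no bracket -> illegal
(5,0): no bracket -> illegal
(5,4): no bracket -> illegal
B mobility = 6
-- W to move --
(0,1): no bracket -> illegal
(0,2): flips 3 -> legal
(0,3): no bracket -> illegal
(1,0): no bracket -> illegal
(1,1): flips 2 -> legal
(1,4): no bracket -> illegal
(2,0): no bracket -> illegal
(2,4): flips 1 -> legal
(2,5): no bracket -> illegal
(3,0): no bracket -> illegal
(3,5): flips 3 -> legal
(4,1): no bracket -> illegal
(4,3): flips 2 -> legal
(4,4): no bracket -> illegal
(4,5): no bracket -> illegal
W mobility = 5

Answer: B=6 W=5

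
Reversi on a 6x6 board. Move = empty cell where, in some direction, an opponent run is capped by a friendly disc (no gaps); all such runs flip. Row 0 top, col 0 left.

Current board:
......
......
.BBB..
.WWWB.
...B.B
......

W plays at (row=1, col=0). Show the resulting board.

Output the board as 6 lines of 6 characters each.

Place W at (1,0); scan 8 dirs for brackets.
Dir NW: edge -> no flip
Dir N: first cell '.' (not opp) -> no flip
Dir NE: first cell '.' (not opp) -> no flip
Dir W: edge -> no flip
Dir E: first cell '.' (not opp) -> no flip
Dir SW: edge -> no flip
Dir S: first cell '.' (not opp) -> no flip
Dir SE: opp run (2,1) capped by W -> flip
All flips: (2,1)

Answer: ......
W.....
.WBB..
.WWWB.
...B.B
......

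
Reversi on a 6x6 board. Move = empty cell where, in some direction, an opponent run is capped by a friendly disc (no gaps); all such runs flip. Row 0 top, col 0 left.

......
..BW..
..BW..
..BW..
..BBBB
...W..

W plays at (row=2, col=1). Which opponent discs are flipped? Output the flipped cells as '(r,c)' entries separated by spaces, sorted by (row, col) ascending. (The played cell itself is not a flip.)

Answer: (2,2)

Derivation:
Dir NW: first cell '.' (not opp) -> no flip
Dir N: first cell '.' (not opp) -> no flip
Dir NE: opp run (1,2), next='.' -> no flip
Dir W: first cell '.' (not opp) -> no flip
Dir E: opp run (2,2) capped by W -> flip
Dir SW: first cell '.' (not opp) -> no flip
Dir S: first cell '.' (not opp) -> no flip
Dir SE: opp run (3,2) (4,3), next='.' -> no flip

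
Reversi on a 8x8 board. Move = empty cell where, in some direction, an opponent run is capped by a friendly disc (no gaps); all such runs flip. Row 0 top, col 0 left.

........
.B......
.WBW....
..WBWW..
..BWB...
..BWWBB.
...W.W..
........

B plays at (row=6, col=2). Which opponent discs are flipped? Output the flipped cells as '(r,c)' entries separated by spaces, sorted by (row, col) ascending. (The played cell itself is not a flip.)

Dir NW: first cell '.' (not opp) -> no flip
Dir N: first cell 'B' (not opp) -> no flip
Dir NE: opp run (5,3) capped by B -> flip
Dir W: first cell '.' (not opp) -> no flip
Dir E: opp run (6,3), next='.' -> no flip
Dir SW: first cell '.' (not opp) -> no flip
Dir S: first cell '.' (not opp) -> no flip
Dir SE: first cell '.' (not opp) -> no flip

Answer: (5,3)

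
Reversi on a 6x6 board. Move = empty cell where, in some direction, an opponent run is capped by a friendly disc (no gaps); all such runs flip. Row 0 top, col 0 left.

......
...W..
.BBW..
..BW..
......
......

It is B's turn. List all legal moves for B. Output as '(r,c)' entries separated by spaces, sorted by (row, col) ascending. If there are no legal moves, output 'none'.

(0,2): no bracket -> illegal
(0,3): no bracket -> illegal
(0,4): flips 1 -> legal
(1,2): no bracket -> illegal
(1,4): flips 1 -> legal
(2,4): flips 1 -> legal
(3,4): flips 1 -> legal
(4,2): no bracket -> illegal
(4,3): no bracket -> illegal
(4,4): flips 1 -> legal

Answer: (0,4) (1,4) (2,4) (3,4) (4,4)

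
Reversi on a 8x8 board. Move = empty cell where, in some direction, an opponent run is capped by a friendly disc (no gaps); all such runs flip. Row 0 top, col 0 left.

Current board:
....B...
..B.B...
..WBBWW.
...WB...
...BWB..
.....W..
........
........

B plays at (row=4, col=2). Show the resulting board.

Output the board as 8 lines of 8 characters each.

Place B at (4,2); scan 8 dirs for brackets.
Dir NW: first cell '.' (not opp) -> no flip
Dir N: first cell '.' (not opp) -> no flip
Dir NE: opp run (3,3) capped by B -> flip
Dir W: first cell '.' (not opp) -> no flip
Dir E: first cell 'B' (not opp) -> no flip
Dir SW: first cell '.' (not opp) -> no flip
Dir S: first cell '.' (not opp) -> no flip
Dir SE: first cell '.' (not opp) -> no flip
All flips: (3,3)

Answer: ....B...
..B.B...
..WBBWW.
...BB...
..BBWB..
.....W..
........
........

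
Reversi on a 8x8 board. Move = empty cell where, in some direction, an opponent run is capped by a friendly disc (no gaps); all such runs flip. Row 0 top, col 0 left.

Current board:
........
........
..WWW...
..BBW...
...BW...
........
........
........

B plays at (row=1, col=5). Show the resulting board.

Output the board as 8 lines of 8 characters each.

Answer: ........
.....B..
..WWB...
..BBW...
...BW...
........
........
........

Derivation:
Place B at (1,5); scan 8 dirs for brackets.
Dir NW: first cell '.' (not opp) -> no flip
Dir N: first cell '.' (not opp) -> no flip
Dir NE: first cell '.' (not opp) -> no flip
Dir W: first cell '.' (not opp) -> no flip
Dir E: first cell '.' (not opp) -> no flip
Dir SW: opp run (2,4) capped by B -> flip
Dir S: first cell '.' (not opp) -> no flip
Dir SE: first cell '.' (not opp) -> no flip
All flips: (2,4)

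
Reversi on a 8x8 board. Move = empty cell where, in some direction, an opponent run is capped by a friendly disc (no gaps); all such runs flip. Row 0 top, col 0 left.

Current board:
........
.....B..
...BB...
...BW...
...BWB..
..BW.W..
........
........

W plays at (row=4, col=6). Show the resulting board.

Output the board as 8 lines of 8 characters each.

Answer: ........
.....B..
...BB...
...BW...
...BWWW.
..BW.W..
........
........

Derivation:
Place W at (4,6); scan 8 dirs for brackets.
Dir NW: first cell '.' (not opp) -> no flip
Dir N: first cell '.' (not opp) -> no flip
Dir NE: first cell '.' (not opp) -> no flip
Dir W: opp run (4,5) capped by W -> flip
Dir E: first cell '.' (not opp) -> no flip
Dir SW: first cell 'W' (not opp) -> no flip
Dir S: first cell '.' (not opp) -> no flip
Dir SE: first cell '.' (not opp) -> no flip
All flips: (4,5)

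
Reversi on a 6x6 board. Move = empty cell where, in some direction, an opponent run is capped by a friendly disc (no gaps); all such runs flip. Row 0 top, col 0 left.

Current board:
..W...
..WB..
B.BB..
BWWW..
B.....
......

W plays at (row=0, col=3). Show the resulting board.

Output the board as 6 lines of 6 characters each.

Place W at (0,3); scan 8 dirs for brackets.
Dir NW: edge -> no flip
Dir N: edge -> no flip
Dir NE: edge -> no flip
Dir W: first cell 'W' (not opp) -> no flip
Dir E: first cell '.' (not opp) -> no flip
Dir SW: first cell 'W' (not opp) -> no flip
Dir S: opp run (1,3) (2,3) capped by W -> flip
Dir SE: first cell '.' (not opp) -> no flip
All flips: (1,3) (2,3)

Answer: ..WW..
..WW..
B.BW..
BWWW..
B.....
......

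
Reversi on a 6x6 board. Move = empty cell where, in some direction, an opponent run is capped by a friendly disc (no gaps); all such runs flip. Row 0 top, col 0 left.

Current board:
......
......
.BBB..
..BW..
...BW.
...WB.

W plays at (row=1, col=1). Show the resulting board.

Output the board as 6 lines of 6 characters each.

Place W at (1,1); scan 8 dirs for brackets.
Dir NW: first cell '.' (not opp) -> no flip
Dir N: first cell '.' (not opp) -> no flip
Dir NE: first cell '.' (not opp) -> no flip
Dir W: first cell '.' (not opp) -> no flip
Dir E: first cell '.' (not opp) -> no flip
Dir SW: first cell '.' (not opp) -> no flip
Dir S: opp run (2,1), next='.' -> no flip
Dir SE: opp run (2,2) capped by W -> flip
All flips: (2,2)

Answer: ......
.W....
.BWB..
..BW..
...BW.
...WB.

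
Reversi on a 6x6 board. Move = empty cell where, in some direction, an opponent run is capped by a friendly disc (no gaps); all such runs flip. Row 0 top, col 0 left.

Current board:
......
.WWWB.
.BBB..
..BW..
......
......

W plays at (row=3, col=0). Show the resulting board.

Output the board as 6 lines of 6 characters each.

Answer: ......
.WWWB.
.WBB..
W.BW..
......
......

Derivation:
Place W at (3,0); scan 8 dirs for brackets.
Dir NW: edge -> no flip
Dir N: first cell '.' (not opp) -> no flip
Dir NE: opp run (2,1) capped by W -> flip
Dir W: edge -> no flip
Dir E: first cell '.' (not opp) -> no flip
Dir SW: edge -> no flip
Dir S: first cell '.' (not opp) -> no flip
Dir SE: first cell '.' (not opp) -> no flip
All flips: (2,1)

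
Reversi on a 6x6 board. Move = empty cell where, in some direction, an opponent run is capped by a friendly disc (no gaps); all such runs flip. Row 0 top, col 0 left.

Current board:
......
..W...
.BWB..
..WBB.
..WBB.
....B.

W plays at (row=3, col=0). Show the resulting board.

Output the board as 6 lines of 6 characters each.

Answer: ......
..W...
.WWB..
W.WBB.
..WBB.
....B.

Derivation:
Place W at (3,0); scan 8 dirs for brackets.
Dir NW: edge -> no flip
Dir N: first cell '.' (not opp) -> no flip
Dir NE: opp run (2,1) capped by W -> flip
Dir W: edge -> no flip
Dir E: first cell '.' (not opp) -> no flip
Dir SW: edge -> no flip
Dir S: first cell '.' (not opp) -> no flip
Dir SE: first cell '.' (not opp) -> no flip
All flips: (2,1)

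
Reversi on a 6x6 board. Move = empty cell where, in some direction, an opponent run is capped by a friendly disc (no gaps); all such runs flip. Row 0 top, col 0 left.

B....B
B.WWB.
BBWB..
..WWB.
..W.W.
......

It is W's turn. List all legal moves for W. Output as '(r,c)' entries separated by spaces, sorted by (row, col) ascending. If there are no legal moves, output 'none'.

(0,1): no bracket -> illegal
(0,3): no bracket -> illegal
(0,4): no bracket -> illegal
(1,1): no bracket -> illegal
(1,5): flips 1 -> legal
(2,4): flips 2 -> legal
(2,5): no bracket -> illegal
(3,0): flips 1 -> legal
(3,1): no bracket -> illegal
(3,5): flips 1 -> legal
(4,3): no bracket -> illegal
(4,5): flips 2 -> legal

Answer: (1,5) (2,4) (3,0) (3,5) (4,5)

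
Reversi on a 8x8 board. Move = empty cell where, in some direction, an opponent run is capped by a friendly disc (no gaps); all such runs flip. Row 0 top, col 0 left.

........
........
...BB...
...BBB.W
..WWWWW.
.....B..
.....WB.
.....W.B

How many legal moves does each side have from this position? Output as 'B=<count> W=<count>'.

Answer: B=7 W=10

Derivation:
-- B to move --
(2,6): no bracket -> illegal
(2,7): no bracket -> illegal
(3,1): no bracket -> illegal
(3,2): no bracket -> illegal
(3,6): no bracket -> illegal
(4,1): no bracket -> illegal
(4,7): no bracket -> illegal
(5,1): flips 1 -> legal
(5,2): flips 1 -> legal
(5,3): flips 2 -> legal
(5,4): flips 1 -> legal
(5,6): flips 1 -> legal
(5,7): flips 1 -> legal
(6,4): flips 1 -> legal
(7,4): no bracket -> illegal
(7,6): no bracket -> illegal
B mobility = 7
-- W to move --
(1,2): flips 2 -> legal
(1,3): flips 4 -> legal
(1,4): flips 2 -> legal
(1,5): flips 2 -> legal
(2,2): flips 1 -> legal
(2,5): flips 2 -> legal
(2,6): flips 1 -> legal
(3,2): no bracket -> illegal
(3,6): no bracket -> illegal
(5,4): no bracket -> illegal
(5,6): no bracket -> illegal
(5,7): flips 1 -> legal
(6,4): flips 1 -> legal
(6,7): flips 1 -> legal
(7,6): no bracket -> illegal
W mobility = 10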